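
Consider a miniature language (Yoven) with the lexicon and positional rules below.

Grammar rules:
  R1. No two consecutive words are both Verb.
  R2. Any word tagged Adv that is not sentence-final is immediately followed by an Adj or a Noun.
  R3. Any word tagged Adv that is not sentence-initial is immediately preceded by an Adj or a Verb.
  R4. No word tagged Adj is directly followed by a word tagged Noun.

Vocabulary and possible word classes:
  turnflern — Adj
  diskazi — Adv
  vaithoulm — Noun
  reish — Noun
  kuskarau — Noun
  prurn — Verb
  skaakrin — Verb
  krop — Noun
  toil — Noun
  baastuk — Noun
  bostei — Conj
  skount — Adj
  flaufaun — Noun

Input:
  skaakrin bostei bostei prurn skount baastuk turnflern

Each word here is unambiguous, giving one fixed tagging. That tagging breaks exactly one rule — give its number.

Fixed tagging: Verb Conj Conj Verb Adj Noun Adj.
Applying the rules: R1 ✓, R2 ✓, R3 ✓, R4 ✗.
Only rule 4 fails.

4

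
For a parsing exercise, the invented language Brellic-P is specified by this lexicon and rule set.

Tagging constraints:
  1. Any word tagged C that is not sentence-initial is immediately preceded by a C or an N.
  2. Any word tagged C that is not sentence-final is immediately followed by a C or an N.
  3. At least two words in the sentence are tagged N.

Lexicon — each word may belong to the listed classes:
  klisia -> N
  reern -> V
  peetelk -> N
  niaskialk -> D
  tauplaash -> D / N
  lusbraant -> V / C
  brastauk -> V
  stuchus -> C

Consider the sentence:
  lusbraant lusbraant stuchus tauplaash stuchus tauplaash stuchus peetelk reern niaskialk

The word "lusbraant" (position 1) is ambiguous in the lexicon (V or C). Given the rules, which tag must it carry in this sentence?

Candidates per position — 1:lusbraant {V,C}; 2:lusbraant {V,C}; 3:stuchus {C}; 4:tauplaash {D,N}; 5:stuchus {C}; 6:tauplaash {D,N}; 7:stuchus {C}; 8:peetelk {N}; 9:reern {V}; 10:niaskialk {D}.
Word 1 cannot be V — rule 1 would then fail for every completion. It is C.
Word 2 cannot be V — rule 1 would then fail for every completion. It is C.
Word 4 cannot be D — rule 1 would then fail for every completion. It is N.
Word 6 cannot be D — rule 1 would then fail for every completion. It is N.
The only consistent sequence is: C C C N C N C N V D.
Check: rule 1 ✓; rule 2 ✓; rule 3 ✓.

C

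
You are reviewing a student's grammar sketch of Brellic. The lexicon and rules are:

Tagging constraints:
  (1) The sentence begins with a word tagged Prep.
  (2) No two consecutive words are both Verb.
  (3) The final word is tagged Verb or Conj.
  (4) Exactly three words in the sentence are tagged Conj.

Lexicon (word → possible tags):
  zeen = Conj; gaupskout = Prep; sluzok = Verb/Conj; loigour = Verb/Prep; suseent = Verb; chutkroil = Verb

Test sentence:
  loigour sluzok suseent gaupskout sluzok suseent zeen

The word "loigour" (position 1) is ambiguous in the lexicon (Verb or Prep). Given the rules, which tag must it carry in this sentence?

Prep

Candidates per position — 1:loigour {Verb,Prep}; 2:sluzok {Verb,Conj}; 3:suseent {Verb}; 4:gaupskout {Prep}; 5:sluzok {Verb,Conj}; 6:suseent {Verb}; 7:zeen {Conj}.
If word 1 were Verb, no tagging could satisfy rule 1; so word 1 is Prep.
If word 2 were Verb, no tagging could satisfy rule 2; so word 2 is Conj.
If word 5 were Verb, no tagging could satisfy rule 2; so word 5 is Conj.
So the tagging must be: Prep Conj Verb Prep Conj Verb Conj.
Checking: rule 1 holds; rule 2 holds; rule 3 holds; rule 4 holds.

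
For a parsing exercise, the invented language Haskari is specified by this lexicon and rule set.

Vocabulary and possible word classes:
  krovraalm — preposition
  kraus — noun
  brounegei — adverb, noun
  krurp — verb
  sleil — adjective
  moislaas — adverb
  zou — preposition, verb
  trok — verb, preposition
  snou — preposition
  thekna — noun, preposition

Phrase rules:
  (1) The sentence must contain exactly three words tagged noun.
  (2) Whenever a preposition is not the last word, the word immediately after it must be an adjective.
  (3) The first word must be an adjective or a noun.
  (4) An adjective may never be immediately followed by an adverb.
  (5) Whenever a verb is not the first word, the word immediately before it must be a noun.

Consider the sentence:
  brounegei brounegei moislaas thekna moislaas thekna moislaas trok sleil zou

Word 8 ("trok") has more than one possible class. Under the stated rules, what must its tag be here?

preposition

Candidates per position — 1:brounegei {adverb,noun}; 2:brounegei {adverb,noun}; 3:moislaas {adverb}; 4:thekna {noun,preposition}; 5:moislaas {adverb}; 6:thekna {noun,preposition}; 7:moislaas {adverb}; 8:trok {verb,preposition}; 9:sleil {adjective}; 10:zou {preposition,verb}.
Position 1: tagging it adverb would leave rule 3 unsatisfiable, so it must be noun.
Position 4: tagging it preposition would leave rule 2 unsatisfiable, so it must be noun.
Position 6: tagging it preposition would leave rule 2 unsatisfiable, so it must be noun.
Position 8: tagging it verb would leave rule 5 unsatisfiable, so it must be preposition.
Position 10: tagging it verb would leave rule 5 unsatisfiable, so it must be preposition.
Position 2: tagging it noun would leave rule 1 unsatisfiable, so it must be adverb.
So the tagging must be: noun adverb adverb noun adverb noun adverb preposition adjective preposition.
Verifying each rule — rule 1 satisfied; rule 2 satisfied; rule 3 satisfied; rule 4 satisfied; rule 5 satisfied.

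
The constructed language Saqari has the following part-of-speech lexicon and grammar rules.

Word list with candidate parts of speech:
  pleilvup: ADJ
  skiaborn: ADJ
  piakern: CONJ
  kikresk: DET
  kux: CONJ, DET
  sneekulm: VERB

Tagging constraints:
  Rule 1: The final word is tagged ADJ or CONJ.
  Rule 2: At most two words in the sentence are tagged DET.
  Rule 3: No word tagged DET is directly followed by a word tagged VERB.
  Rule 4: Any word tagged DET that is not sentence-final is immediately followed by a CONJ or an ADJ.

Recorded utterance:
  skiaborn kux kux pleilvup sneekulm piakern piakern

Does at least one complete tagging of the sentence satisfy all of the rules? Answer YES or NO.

Candidates per position — 1:skiaborn {ADJ}; 2:kux {CONJ,DET}; 3:kux {CONJ,DET}; 4:pleilvup {ADJ}; 5:sneekulm {VERB}; 6:piakern {CONJ}; 7:piakern {CONJ}.
One satisfying assignment: ADJ CONJ DET ADJ VERB CONJ CONJ.
Check: rule 1 ✓; rule 2 ✓; rule 3 ✓; rule 4 ✓.

YES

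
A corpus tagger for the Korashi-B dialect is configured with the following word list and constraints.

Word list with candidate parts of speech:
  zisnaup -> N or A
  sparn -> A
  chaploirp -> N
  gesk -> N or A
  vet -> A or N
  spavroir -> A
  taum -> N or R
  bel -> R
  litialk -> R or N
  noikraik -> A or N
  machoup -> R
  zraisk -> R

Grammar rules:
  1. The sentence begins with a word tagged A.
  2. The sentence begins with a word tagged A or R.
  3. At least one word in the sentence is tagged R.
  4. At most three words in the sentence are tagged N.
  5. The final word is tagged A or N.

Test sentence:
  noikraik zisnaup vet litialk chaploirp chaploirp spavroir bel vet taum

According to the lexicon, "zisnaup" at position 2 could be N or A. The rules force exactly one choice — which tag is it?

Candidates per position — 1:noikraik {A,N}; 2:zisnaup {N,A}; 3:vet {A,N}; 4:litialk {R,N}; 5:chaploirp {N}; 6:chaploirp {N}; 7:spavroir {A}; 8:bel {R}; 9:vet {A,N}; 10:taum {N,R}.
Position 1: N is ruled out by rule 1; that leaves A.
Position 10: R is ruled out by rule 5; that leaves N.
Position 2: N is ruled out by rule 4; that leaves A.
Position 3: N is ruled out by rule 4; that leaves A.
Position 4: N is ruled out by rule 4; that leaves R.
Position 9: N is ruled out by rule 4; that leaves A.
That leaves exactly one tagging: A A A R N N A R A N.
Verifying each rule — rule 1 satisfied; rule 2 satisfied; rule 3 satisfied; rule 4 satisfied; rule 5 satisfied.

A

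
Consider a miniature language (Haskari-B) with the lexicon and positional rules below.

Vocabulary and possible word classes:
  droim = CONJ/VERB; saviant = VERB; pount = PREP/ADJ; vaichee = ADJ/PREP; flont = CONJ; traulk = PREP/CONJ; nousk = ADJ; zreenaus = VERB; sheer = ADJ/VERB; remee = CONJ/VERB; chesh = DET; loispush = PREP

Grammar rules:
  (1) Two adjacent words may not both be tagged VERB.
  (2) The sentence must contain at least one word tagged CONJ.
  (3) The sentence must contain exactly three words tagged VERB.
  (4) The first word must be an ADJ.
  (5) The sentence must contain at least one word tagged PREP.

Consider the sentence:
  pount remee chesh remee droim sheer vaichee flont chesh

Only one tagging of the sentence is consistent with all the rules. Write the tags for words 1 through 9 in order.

ADJ VERB DET VERB CONJ VERB PREP CONJ DET

Candidates per position — 1:pount {PREP,ADJ}; 2:remee {CONJ,VERB}; 3:chesh {DET}; 4:remee {CONJ,VERB}; 5:droim {CONJ,VERB}; 6:sheer {ADJ,VERB}; 7:vaichee {ADJ,PREP}; 8:flont {CONJ}; 9:chesh {DET}.
Position 1: PREP is ruled out by rule 4; that leaves ADJ.
Position 7: ADJ is ruled out by rule 5; that leaves PREP.
The remaining ambiguous positions (2, 4, 5, 6) are resolved jointly — only one combination satisfies every rule.
That leaves exactly one tagging: ADJ VERB DET VERB CONJ VERB PREP CONJ DET.
Verifying each rule — rule 1 ✓; rule 2 ✓; rule 3 ✓; rule 4 ✓; rule 5 ✓.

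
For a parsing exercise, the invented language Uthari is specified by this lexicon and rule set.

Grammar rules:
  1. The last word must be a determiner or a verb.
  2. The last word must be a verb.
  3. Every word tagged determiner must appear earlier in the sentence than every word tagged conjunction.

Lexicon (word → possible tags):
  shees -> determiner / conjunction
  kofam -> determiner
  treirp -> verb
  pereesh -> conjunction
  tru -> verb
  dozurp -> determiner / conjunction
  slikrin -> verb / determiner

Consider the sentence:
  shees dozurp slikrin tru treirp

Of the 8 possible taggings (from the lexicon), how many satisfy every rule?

4

Candidates per position — 1:shees {determiner,conjunction}; 2:dozurp {determiner,conjunction}; 3:slikrin {verb,determiner}; 4:tru {verb}; 5:treirp {verb}.
There are 8 candidate sequences in total.
The sequences that satisfy every rule: determiner determiner verb verb verb; determiner determiner determiner verb verb; determiner conjunction verb verb verb; conjunction conjunction verb verb verb.
Count = 4.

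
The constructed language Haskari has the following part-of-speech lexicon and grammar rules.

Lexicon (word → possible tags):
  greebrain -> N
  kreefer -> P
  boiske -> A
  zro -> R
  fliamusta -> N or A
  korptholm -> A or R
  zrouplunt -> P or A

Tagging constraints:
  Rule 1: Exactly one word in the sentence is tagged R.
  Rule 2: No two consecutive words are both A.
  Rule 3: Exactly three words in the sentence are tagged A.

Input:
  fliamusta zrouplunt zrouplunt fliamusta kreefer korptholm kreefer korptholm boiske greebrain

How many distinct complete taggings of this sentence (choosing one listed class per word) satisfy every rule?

4

Candidates per position — 1:fliamusta {N,A}; 2:zrouplunt {P,A}; 3:zrouplunt {P,A}; 4:fliamusta {N,A}; 5:kreefer {P}; 6:korptholm {A,R}; 7:kreefer {P}; 8:korptholm {A,R}; 9:boiske {A}; 10:greebrain {N}.
There are 64 candidate sequences in total.
The sequences that satisfy every rule: N P P A P A P R A N; N P A N P A P R A N; N A P N P A P R A N; A P P N P A P R A N.
Count = 4.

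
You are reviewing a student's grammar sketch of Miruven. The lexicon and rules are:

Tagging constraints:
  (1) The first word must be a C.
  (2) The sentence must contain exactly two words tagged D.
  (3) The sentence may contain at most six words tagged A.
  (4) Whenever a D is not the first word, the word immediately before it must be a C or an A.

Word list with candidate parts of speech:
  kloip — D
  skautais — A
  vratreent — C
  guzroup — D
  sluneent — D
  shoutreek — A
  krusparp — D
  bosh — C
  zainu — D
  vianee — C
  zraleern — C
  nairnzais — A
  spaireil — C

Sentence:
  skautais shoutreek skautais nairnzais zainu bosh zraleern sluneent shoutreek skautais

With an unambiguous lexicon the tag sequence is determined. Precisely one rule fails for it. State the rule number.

Fixed tagging: A A A A D C C D A A.
Applying the rules: R1 ✗, R2 ✓, R3 ✓, R4 ✓.
Only rule 1 fails.

1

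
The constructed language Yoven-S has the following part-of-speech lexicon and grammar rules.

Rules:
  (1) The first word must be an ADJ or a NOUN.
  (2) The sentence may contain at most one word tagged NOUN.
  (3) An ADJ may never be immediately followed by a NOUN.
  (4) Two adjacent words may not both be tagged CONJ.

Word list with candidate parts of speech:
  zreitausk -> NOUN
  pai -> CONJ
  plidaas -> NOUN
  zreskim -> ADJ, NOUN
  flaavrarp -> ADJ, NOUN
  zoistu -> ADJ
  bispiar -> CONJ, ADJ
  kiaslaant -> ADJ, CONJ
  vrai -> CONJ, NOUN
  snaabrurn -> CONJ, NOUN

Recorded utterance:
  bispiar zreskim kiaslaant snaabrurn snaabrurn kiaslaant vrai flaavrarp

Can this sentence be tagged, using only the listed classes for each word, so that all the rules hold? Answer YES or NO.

YES

Candidates per position — 1:bispiar {CONJ,ADJ}; 2:zreskim {ADJ,NOUN}; 3:kiaslaant {ADJ,CONJ}; 4:snaabrurn {CONJ,NOUN}; 5:snaabrurn {CONJ,NOUN}; 6:kiaslaant {ADJ,CONJ}; 7:vrai {CONJ,NOUN}; 8:flaavrarp {ADJ,NOUN}.
One satisfying assignment: ADJ ADJ ADJ CONJ NOUN ADJ CONJ ADJ.
Rule-by-rule: rule 1 ✓; rule 2 ✓; rule 3 ✓; rule 4 ✓.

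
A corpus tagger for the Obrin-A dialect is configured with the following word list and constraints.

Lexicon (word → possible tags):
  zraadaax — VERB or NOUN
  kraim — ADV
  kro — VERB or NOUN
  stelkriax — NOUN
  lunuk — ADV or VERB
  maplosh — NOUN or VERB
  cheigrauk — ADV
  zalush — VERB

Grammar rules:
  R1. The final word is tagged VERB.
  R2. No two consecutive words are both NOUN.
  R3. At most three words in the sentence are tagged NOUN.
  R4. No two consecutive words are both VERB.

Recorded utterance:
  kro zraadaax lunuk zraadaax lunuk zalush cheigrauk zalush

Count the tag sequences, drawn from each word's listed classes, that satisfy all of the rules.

Candidates per position — 1:kro {VERB,NOUN}; 2:zraadaax {VERB,NOUN}; 3:lunuk {ADV,VERB}; 4:zraadaax {VERB,NOUN}; 5:lunuk {ADV,VERB}; 6:zalush {VERB}; 7:cheigrauk {ADV}; 8:zalush {VERB}.
There are 32 candidate sequences in total.
The sequences that satisfy every rule: VERB NOUN ADV VERB ADV VERB ADV VERB; VERB NOUN ADV NOUN ADV VERB ADV VERB; VERB NOUN VERB NOUN ADV VERB ADV VERB; NOUN VERB ADV VERB ADV VERB ADV VERB; NOUN VERB ADV NOUN ADV VERB ADV VERB.
Count = 5.

5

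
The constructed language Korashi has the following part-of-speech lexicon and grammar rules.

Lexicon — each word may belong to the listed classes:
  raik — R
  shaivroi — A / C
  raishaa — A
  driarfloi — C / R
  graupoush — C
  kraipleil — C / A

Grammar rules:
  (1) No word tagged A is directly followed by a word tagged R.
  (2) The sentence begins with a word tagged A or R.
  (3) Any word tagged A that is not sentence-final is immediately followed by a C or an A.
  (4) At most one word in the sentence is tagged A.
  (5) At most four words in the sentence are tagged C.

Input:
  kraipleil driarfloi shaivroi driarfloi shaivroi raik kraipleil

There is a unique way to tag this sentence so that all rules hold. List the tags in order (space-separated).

A C C R C R C

Candidates per position — 1:kraipleil {C,A}; 2:driarfloi {C,R}; 3:shaivroi {A,C}; 4:driarfloi {C,R}; 5:shaivroi {A,C}; 6:raik {R}; 7:kraipleil {C,A}.
At position 1, choosing C makes rule 2 impossible to satisfy; hence A.
At position 2, choosing R makes rule 1 impossible to satisfy; hence C.
At position 3, choosing A makes rule 4 impossible to satisfy; hence C.
At position 5, choosing A makes rule 1 impossible to satisfy; hence C.
At position 7, choosing A makes rule 4 impossible to satisfy; hence C.
At position 4, choosing C makes rule 5 impossible to satisfy; hence R.
The only consistent sequence is: A C C R C R C.
Checking: rule 1 ok; rule 2 ok; rule 3 ok; rule 4 ok; rule 5 ok.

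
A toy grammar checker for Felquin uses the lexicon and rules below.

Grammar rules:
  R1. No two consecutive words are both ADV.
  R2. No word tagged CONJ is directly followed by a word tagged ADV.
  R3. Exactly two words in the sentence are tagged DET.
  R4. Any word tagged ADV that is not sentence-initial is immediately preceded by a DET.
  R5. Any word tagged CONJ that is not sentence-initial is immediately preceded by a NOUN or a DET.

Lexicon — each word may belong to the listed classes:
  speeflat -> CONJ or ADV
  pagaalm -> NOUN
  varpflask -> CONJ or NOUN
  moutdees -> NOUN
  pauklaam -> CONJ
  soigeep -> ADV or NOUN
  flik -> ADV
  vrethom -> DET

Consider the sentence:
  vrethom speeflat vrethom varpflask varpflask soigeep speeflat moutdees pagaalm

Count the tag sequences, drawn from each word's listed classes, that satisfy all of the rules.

Candidates per position — 1:vrethom {DET}; 2:speeflat {CONJ,ADV}; 3:vrethom {DET}; 4:varpflask {CONJ,NOUN}; 5:varpflask {CONJ,NOUN}; 6:soigeep {ADV,NOUN}; 7:speeflat {CONJ,ADV}; 8:moutdees {NOUN}; 9:pagaalm {NOUN}.
There are 32 candidate sequences in total.
Checking each against the rules leaves 6 sequences.
Count = 6.

6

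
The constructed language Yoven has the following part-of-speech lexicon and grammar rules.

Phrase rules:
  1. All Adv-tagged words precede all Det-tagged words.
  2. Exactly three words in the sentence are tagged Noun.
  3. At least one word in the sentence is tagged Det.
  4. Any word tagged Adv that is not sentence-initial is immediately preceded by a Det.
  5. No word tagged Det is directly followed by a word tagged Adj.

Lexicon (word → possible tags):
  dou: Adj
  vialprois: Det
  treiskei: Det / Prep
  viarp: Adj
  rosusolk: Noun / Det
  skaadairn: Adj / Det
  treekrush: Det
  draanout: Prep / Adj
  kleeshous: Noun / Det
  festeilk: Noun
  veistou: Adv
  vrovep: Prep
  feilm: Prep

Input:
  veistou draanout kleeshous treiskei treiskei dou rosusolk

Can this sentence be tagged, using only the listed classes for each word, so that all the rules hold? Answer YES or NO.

NO

Candidates per position — 1:veistou {Adv}; 2:draanout {Prep,Adj}; 3:kleeshous {Noun,Det}; 4:treiskei {Det,Prep}; 5:treiskei {Det,Prep}; 6:dou {Adj}; 7:rosusolk {Noun,Det}.
Rule 2 cannot be satisfied by any choice of tags from the lexicon.
So there is no consistent tagging.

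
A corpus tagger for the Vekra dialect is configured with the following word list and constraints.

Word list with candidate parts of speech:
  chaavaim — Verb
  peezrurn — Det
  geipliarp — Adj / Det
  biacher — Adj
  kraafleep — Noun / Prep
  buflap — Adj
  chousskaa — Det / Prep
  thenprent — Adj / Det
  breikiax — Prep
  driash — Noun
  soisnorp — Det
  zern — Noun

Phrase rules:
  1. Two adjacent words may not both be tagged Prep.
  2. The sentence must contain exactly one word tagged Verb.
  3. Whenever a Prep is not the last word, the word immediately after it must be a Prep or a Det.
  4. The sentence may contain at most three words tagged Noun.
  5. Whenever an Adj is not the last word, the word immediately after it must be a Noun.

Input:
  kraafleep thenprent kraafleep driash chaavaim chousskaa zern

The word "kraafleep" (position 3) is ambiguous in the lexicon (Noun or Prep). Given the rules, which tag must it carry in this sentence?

Candidates per position — 1:kraafleep {Noun,Prep}; 2:thenprent {Adj,Det}; 3:kraafleep {Noun,Prep}; 4:driash {Noun}; 5:chaavaim {Verb}; 6:chousskaa {Det,Prep}; 7:zern {Noun}.
If word 3 were Prep, no tagging could satisfy rule 3; so word 3 is Noun.
If word 6 were Prep, no tagging could satisfy rule 3; so word 6 is Det.
If word 1 were Noun, no tagging could satisfy rule 4; so word 1 is Prep.
If word 2 were Adj, no tagging could satisfy rule 3; so word 2 is Det.
The unique satisfying tagging is: Prep Det Noun Noun Verb Det Noun.
Checking: rule 1 satisfied; rule 2 satisfied; rule 3 satisfied; rule 4 satisfied; rule 5 satisfied.

Noun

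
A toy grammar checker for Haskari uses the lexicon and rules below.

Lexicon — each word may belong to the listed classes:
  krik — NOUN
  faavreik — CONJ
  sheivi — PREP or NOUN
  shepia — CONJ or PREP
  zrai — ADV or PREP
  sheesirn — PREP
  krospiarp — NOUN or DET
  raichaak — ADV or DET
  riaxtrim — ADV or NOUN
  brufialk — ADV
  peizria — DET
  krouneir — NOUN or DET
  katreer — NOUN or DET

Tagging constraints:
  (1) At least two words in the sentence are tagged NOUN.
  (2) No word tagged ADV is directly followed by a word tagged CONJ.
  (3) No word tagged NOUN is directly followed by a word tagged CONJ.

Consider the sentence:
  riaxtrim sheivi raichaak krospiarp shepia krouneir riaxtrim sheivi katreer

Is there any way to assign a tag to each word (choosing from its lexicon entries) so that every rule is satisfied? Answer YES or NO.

Candidates per position — 1:riaxtrim {ADV,NOUN}; 2:sheivi {PREP,NOUN}; 3:raichaak {ADV,DET}; 4:krospiarp {NOUN,DET}; 5:shepia {CONJ,PREP}; 6:krouneir {NOUN,DET}; 7:riaxtrim {ADV,NOUN}; 8:sheivi {PREP,NOUN}; 9:katreer {NOUN,DET}.
One satisfying assignment: ADV NOUN DET NOUN PREP DET NOUN PREP NOUN.
Check: rule 1 satisfied; rule 2 satisfied; rule 3 satisfied.

YES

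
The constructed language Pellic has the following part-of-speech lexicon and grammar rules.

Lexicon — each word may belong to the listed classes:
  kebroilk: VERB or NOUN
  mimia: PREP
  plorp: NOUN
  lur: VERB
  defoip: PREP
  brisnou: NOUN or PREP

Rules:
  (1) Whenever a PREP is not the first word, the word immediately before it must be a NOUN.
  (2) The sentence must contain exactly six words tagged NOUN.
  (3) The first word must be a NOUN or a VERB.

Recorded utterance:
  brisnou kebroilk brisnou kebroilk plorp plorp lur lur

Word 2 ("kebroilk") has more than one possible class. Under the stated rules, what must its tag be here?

Candidates per position — 1:brisnou {NOUN,PREP}; 2:kebroilk {VERB,NOUN}; 3:brisnou {NOUN,PREP}; 4:kebroilk {VERB,NOUN}; 5:plorp {NOUN}; 6:plorp {NOUN}; 7:lur {VERB}; 8:lur {VERB}.
Position 1: PREP is ruled out by rule 2; that leaves NOUN.
Position 2: VERB is ruled out by rule 2; that leaves NOUN.
Position 3: PREP is ruled out by rule 2; that leaves NOUN.
Position 4: VERB is ruled out by rule 2; that leaves NOUN.
The unique satisfying tagging is: NOUN NOUN NOUN NOUN NOUN NOUN VERB VERB.
Rule-by-rule: rule 1 satisfied; rule 2 satisfied; rule 3 satisfied.

NOUN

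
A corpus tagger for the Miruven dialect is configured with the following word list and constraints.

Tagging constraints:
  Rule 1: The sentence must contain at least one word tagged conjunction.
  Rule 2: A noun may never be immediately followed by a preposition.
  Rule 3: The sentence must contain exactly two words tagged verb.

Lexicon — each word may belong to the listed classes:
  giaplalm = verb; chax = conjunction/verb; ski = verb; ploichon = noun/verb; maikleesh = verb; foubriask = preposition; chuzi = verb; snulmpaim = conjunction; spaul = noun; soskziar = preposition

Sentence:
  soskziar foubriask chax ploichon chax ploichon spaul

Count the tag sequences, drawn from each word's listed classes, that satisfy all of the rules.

5

Candidates per position — 1:soskziar {preposition}; 2:foubriask {preposition}; 3:chax {conjunction,verb}; 4:ploichon {noun,verb}; 5:chax {conjunction,verb}; 6:ploichon {noun,verb}; 7:spaul {noun}.
There are 16 candidate sequences in total.
The sequences that satisfy every rule: preposition preposition conjunction noun verb verb noun; preposition preposition conjunction verb conjunction verb noun; preposition preposition conjunction verb verb noun noun; preposition preposition verb noun conjunction verb noun; preposition preposition verb verb conjunction noun noun.
Count = 5.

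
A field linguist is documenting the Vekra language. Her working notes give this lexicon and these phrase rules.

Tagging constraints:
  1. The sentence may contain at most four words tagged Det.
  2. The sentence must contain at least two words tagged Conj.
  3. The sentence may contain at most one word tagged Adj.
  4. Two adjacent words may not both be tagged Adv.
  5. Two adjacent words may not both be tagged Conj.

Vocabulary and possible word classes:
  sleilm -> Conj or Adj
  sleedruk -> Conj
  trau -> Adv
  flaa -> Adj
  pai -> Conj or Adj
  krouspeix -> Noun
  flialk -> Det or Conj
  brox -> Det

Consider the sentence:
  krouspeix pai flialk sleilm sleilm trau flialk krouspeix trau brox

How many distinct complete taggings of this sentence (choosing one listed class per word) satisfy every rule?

Candidates per position — 1:krouspeix {Noun}; 2:pai {Conj,Adj}; 3:flialk {Det,Conj}; 4:sleilm {Conj,Adj}; 5:sleilm {Conj,Adj}; 6:trau {Adv}; 7:flialk {Det,Conj}; 8:krouspeix {Noun}; 9:trau {Adv}; 10:brox {Det}.
There are 32 candidate sequences in total.
The sequences that satisfy every rule: Noun Conj Det Conj Adj Adv Det Noun Adv Det; Noun Conj Det Conj Adj Adv Conj Noun Adv Det; Noun Conj Det Adj Conj Adv Det Noun Adv Det; Noun Conj Det Adj Conj Adv Conj Noun Adv Det.
Count = 4.

4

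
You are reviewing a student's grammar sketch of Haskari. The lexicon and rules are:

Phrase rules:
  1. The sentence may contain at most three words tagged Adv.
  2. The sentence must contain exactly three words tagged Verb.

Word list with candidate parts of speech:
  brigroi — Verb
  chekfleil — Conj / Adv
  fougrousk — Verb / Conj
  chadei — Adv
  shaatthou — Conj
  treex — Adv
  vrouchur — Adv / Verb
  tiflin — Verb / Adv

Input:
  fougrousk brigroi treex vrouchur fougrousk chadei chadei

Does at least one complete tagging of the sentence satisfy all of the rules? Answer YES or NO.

YES

Candidates per position — 1:fougrousk {Verb,Conj}; 2:brigroi {Verb}; 3:treex {Adv}; 4:vrouchur {Adv,Verb}; 5:fougrousk {Verb,Conj}; 6:chadei {Adv}; 7:chadei {Adv}.
One satisfying assignment: Verb Verb Adv Verb Conj Adv Adv.
Verifying each rule — rule 1 ok; rule 2 ok.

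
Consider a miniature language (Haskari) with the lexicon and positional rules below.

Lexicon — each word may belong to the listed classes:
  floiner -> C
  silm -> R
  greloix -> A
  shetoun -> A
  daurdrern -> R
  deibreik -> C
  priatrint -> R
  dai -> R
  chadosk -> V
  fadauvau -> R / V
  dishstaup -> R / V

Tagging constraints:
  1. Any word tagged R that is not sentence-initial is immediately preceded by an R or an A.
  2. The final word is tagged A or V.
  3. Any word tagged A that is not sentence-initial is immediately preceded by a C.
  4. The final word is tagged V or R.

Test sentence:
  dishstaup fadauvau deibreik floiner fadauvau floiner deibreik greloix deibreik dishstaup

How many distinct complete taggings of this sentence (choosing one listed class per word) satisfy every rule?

3

Candidates per position — 1:dishstaup {R,V}; 2:fadauvau {R,V}; 3:deibreik {C}; 4:floiner {C}; 5:fadauvau {R,V}; 6:floiner {C}; 7:deibreik {C}; 8:greloix {A}; 9:deibreik {C}; 10:dishstaup {R,V}.
There are 16 candidate sequences in total.
The sequences that satisfy every rule: R R C C V C C A C V; R V C C V C C A C V; V V C C V C C A C V.
Count = 3.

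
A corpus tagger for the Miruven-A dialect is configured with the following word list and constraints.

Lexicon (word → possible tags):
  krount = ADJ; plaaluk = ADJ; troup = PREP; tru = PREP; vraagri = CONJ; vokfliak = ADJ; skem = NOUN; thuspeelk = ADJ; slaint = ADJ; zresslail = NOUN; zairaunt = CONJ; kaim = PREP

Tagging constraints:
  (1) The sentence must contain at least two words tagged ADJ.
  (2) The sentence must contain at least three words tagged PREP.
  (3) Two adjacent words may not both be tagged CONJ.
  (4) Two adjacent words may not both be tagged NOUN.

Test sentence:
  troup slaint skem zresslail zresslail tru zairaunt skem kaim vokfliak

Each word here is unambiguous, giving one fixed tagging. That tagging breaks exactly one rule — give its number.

4

Fixed tagging: PREP ADJ NOUN NOUN NOUN PREP CONJ NOUN PREP ADJ.
Applying the rules: R1 ok, R2 ok, R3 ok, R4 fails.
Only rule 4 fails.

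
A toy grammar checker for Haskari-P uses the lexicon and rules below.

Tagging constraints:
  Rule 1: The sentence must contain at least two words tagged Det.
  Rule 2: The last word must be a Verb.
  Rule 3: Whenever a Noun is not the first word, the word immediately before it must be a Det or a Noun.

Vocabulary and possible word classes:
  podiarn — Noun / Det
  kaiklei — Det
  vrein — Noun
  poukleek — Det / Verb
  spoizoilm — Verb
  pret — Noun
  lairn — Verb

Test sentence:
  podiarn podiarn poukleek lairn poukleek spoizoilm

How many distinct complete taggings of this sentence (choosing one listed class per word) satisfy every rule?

11

Candidates per position — 1:podiarn {Noun,Det}; 2:podiarn {Noun,Det}; 3:poukleek {Det,Verb}; 4:lairn {Verb}; 5:poukleek {Det,Verb}; 6:spoizoilm {Verb}.
There are 16 candidate sequences in total.
Checking each against the rules leaves 11 sequences.
Count = 11.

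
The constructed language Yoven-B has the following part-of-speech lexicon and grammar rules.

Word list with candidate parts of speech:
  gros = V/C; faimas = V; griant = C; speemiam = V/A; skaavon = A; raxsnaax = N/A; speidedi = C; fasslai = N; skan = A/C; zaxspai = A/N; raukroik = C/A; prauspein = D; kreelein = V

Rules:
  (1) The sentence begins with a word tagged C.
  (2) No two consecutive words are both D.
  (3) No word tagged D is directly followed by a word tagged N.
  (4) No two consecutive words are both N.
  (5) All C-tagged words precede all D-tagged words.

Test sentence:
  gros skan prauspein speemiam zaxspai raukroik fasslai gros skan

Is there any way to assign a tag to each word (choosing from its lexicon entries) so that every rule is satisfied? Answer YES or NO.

Candidates per position — 1:gros {V,C}; 2:skan {A,C}; 3:prauspein {D}; 4:speemiam {V,A}; 5:zaxspai {A,N}; 6:raukroik {C,A}; 7:fasslai {N}; 8:gros {V,C}; 9:skan {A,C}.
One satisfying assignment: C C D A A A N V A.
Rule-by-rule: rule 1 ok; rule 2 ok; rule 3 ok; rule 4 ok; rule 5 ok.

YES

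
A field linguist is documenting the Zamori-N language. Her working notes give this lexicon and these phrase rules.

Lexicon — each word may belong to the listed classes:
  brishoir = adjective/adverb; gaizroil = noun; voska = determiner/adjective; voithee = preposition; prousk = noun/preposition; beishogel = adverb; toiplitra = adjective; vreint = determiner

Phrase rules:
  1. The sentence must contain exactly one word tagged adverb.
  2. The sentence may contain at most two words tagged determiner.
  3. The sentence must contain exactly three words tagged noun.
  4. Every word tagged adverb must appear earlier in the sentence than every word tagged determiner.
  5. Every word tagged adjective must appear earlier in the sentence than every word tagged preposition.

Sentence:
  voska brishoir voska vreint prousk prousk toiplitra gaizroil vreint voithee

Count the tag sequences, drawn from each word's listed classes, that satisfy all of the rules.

1

Candidates per position — 1:voska {determiner,adjective}; 2:brishoir {adjective,adverb}; 3:voska {determiner,adjective}; 4:vreint {determiner}; 5:prousk {noun,preposition}; 6:prousk {noun,preposition}; 7:toiplitra {adjective}; 8:gaizroil {noun}; 9:vreint {determiner}; 10:voithee {preposition}.
There are 32 candidate sequences in total.
The sequences that satisfy every rule: adjective adverb adjective determiner noun noun adjective noun determiner preposition.
Count = 1.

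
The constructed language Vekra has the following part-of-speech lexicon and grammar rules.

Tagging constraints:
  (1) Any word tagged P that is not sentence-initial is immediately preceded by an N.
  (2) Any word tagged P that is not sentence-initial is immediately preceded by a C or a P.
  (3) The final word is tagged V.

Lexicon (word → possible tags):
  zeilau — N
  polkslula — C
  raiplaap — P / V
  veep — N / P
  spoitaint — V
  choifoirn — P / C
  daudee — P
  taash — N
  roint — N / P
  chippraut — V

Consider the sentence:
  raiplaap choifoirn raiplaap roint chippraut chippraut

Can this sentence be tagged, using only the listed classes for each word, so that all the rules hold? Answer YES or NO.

Candidates per position — 1:raiplaap {P,V}; 2:choifoirn {P,C}; 3:raiplaap {P,V}; 4:roint {N,P}; 5:chippraut {V}; 6:chippraut {V}.
One satisfying assignment: V C V N V V.
Rule-by-rule: rule 1 holds; rule 2 holds; rule 3 holds.

YES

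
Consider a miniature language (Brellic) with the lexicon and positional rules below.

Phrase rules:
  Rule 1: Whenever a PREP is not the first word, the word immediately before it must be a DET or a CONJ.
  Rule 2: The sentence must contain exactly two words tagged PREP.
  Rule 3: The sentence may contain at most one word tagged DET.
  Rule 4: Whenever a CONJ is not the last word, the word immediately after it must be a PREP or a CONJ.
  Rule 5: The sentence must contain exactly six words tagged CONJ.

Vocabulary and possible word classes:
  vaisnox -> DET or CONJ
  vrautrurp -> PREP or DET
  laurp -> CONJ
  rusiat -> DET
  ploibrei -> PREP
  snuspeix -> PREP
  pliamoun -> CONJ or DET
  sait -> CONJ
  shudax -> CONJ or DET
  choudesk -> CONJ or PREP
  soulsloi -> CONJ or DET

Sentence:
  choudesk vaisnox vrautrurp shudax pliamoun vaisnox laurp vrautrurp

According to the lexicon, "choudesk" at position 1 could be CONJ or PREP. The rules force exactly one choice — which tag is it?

Candidates per position — 1:choudesk {CONJ,PREP}; 2:vaisnox {DET,CONJ}; 3:vrautrurp {PREP,DET}; 4:shudax {CONJ,DET}; 5:pliamoun {CONJ,DET}; 6:vaisnox {DET,CONJ}; 7:laurp {CONJ}; 8:vrautrurp {PREP,DET}.
Position 1: tagging it PREP would leave rule 5 unsatisfiable, so it must be CONJ.
Position 2: tagging it DET would leave rule 4 unsatisfiable, so it must be CONJ.
Position 3: tagging it DET would leave rule 2 unsatisfiable, so it must be PREP.
Position 4: tagging it DET would leave rule 5 unsatisfiable, so it must be CONJ.
Position 5: tagging it DET would leave rule 4 unsatisfiable, so it must be CONJ.
Position 6: tagging it DET would leave rule 4 unsatisfiable, so it must be CONJ.
Position 8: tagging it DET would leave rule 2 unsatisfiable, so it must be PREP.
So the tagging must be: CONJ CONJ PREP CONJ CONJ CONJ CONJ PREP.
Checking: rule 1 ok; rule 2 ok; rule 3 ok; rule 4 ok; rule 5 ok.

CONJ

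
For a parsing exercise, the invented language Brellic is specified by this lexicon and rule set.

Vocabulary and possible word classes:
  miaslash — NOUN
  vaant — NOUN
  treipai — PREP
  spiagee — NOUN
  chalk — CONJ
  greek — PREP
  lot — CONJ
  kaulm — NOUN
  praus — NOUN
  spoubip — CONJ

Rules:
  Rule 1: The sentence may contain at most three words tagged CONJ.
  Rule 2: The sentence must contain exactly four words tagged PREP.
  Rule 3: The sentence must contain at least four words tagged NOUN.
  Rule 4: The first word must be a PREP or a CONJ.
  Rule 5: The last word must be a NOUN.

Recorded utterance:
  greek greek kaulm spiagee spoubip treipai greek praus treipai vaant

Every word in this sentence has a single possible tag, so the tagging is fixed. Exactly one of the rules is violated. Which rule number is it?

2

Fixed tagging: PREP PREP NOUN NOUN CONJ PREP PREP NOUN PREP NOUN.
Rule check: R1 pass, R2 fail, R3 pass, R4 pass, R5 pass.
Only rule 2 fails.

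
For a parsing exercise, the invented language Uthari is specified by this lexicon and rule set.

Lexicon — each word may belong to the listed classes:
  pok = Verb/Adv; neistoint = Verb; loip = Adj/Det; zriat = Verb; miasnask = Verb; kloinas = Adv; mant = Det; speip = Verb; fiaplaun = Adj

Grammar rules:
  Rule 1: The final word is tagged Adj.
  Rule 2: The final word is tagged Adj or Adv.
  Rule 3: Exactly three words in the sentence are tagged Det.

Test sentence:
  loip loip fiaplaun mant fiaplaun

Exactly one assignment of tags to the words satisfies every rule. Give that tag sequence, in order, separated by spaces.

Candidates per position — 1:loip {Adj,Det}; 2:loip {Adj,Det}; 3:fiaplaun {Adj}; 4:mant {Det}; 5:fiaplaun {Adj}.
At position 1, choosing Adj makes rule 3 impossible to satisfy; hence Det.
At position 2, choosing Adj makes rule 3 impossible to satisfy; hence Det.
The unique satisfying tagging is: Det Det Adj Det Adj.
Rule-by-rule: rule 1 ✓; rule 2 ✓; rule 3 ✓.

Det Det Adj Det Adj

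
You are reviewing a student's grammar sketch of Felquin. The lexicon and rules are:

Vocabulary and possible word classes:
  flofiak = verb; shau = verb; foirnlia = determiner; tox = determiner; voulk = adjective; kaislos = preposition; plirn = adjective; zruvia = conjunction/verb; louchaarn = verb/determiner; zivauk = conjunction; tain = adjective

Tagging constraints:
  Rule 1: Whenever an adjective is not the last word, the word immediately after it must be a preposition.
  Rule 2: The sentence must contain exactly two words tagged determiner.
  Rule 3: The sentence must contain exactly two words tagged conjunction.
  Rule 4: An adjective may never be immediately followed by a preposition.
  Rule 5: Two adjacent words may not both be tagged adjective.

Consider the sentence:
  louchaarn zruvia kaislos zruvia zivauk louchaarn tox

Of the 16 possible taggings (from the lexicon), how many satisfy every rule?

Candidates per position — 1:louchaarn {verb,determiner}; 2:zruvia {conjunction,verb}; 3:kaislos {preposition}; 4:zruvia {conjunction,verb}; 5:zivauk {conjunction}; 6:louchaarn {verb,determiner}; 7:tox {determiner}.
There are 16 candidate sequences in total.
The sequences that satisfy every rule: verb conjunction preposition verb conjunction determiner determiner; verb verb preposition conjunction conjunction determiner determiner; determiner conjunction preposition verb conjunction verb determiner; determiner verb preposition conjunction conjunction verb determiner.
Count = 4.

4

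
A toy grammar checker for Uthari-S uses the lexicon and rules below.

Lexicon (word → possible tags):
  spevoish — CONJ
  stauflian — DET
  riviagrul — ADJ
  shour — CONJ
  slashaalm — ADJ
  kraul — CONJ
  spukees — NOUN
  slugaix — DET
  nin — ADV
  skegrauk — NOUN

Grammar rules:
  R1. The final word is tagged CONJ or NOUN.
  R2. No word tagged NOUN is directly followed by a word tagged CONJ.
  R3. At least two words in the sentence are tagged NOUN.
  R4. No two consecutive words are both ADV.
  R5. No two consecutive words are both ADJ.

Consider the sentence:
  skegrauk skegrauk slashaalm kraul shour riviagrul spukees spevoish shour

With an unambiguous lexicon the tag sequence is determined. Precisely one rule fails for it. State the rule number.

2

Fixed tagging: NOUN NOUN ADJ CONJ CONJ ADJ NOUN CONJ CONJ.
Rule check: R1 ✓, R2 ✗, R3 ✓, R4 ✓, R5 ✓.
Only rule 2 fails.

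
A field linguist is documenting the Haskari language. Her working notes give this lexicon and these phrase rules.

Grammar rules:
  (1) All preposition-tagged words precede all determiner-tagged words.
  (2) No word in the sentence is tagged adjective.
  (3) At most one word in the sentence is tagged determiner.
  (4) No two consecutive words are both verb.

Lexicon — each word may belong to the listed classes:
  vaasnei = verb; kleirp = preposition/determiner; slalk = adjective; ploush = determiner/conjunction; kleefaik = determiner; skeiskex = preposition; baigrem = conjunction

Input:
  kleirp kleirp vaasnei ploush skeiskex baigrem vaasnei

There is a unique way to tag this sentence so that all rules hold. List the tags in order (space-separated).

preposition preposition verb conjunction preposition conjunction verb

Candidates per position — 1:kleirp {preposition,determiner}; 2:kleirp {preposition,determiner}; 3:vaasnei {verb}; 4:ploush {determiner,conjunction}; 5:skeiskex {preposition}; 6:baigrem {conjunction}; 7:vaasnei {verb}.
At position 1, choosing determiner makes rule 1 impossible to satisfy; hence preposition.
At position 2, choosing determiner makes rule 1 impossible to satisfy; hence preposition.
At position 4, choosing determiner makes rule 1 impossible to satisfy; hence conjunction.
So the tagging must be: preposition preposition verb conjunction preposition conjunction verb.
Check: rule 1 ✓; rule 2 ✓; rule 3 ✓; rule 4 ✓.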